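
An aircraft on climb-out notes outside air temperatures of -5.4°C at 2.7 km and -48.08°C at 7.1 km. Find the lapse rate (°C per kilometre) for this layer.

9.7°C/km

Γ = −ΔT/Δz = (-5.4 − (-48.08)) / (7100 − 2700) m
  = 42.68°C / 4.4 km = 9.7°C/km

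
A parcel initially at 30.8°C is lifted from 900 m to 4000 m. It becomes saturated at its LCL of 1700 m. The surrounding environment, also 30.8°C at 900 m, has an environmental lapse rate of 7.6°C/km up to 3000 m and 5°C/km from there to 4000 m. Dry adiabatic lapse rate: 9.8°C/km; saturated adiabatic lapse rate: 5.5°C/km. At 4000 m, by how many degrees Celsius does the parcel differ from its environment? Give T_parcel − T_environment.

+0.47°C (parcel warmer than environment)

Parcel:
  900–1700 m, dry: Δz = 0.8 km ⇒ ΔT = -7.84°C; T = 22.96°C
  1700–4000 m, saturated: Δz = 2.3 km ⇒ ΔT = -12.65°C; T = 10.31°C
Environment:
  900–3000 m, environment, lower layer: Δz = 2.1 km ⇒ ΔT = -15.96°C; T = 14.84°C
  3000–4000 m, environment, upper layer: Δz = 1 km ⇒ ΔT = -5°C; T = 9.84°C
T_parcel − T_env = 10.31 − 9.84 = +0.47°C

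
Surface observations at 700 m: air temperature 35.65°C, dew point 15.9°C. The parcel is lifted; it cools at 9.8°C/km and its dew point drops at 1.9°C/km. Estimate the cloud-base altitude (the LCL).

3200 m

T and T_d converge at 9.8 − 1.9 = 7.9°C per km
Height above start = (35.65 − 15.9) / 7.9 = 2.5 km
LCL altitude = 700 m + 2500 m = 3200 m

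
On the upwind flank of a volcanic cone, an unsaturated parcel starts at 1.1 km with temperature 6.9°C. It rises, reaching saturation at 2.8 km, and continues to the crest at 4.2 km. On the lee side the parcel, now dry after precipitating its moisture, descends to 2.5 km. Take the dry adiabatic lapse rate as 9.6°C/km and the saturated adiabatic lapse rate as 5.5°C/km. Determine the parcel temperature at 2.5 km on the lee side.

-0.8°C

1100 → 2800 m (dry, 9.6°C/km): ΔT = -9.6 × 1.7 = -16.32°C → T = -9.42°C
2800 → 4200 m (saturated, 5.5°C/km): ΔT = -5.5 × 1.4 = -7.7°C → T = -17.12°C
4200 → 2500 m (dry descent, 9.6°C/km): ΔT = +9.6 × 1.7 = +16.32°C → T = -0.8°C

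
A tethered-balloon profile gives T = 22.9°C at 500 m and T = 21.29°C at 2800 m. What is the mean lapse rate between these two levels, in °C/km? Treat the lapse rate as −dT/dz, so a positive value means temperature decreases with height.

Γ = −ΔT/Δz = (22.9 − 21.29) / (2800 − 500) m
  = 1.61°C / 2.3 km = 0.7°C/km

0.7°C/km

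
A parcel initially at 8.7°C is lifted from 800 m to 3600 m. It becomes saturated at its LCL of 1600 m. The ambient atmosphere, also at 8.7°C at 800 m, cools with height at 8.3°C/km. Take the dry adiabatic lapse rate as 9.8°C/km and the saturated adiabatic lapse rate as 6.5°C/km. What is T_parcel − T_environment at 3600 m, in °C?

Parcel:
  800–1600 m, dry: Δz = 0.8 km ⇒ ΔT = -7.84°C; T = 0.86°C
  1600–3600 m, saturated: Δz = 2 km ⇒ ΔT = -13°C; T = -12.14°C
Environment:
  800–3600 m, environment: Δz = 2.8 km ⇒ ΔT = -23.24°C; T = -14.54°C
T_parcel − T_env = -12.14 − (-14.54) = +2.4°C

+2.4°C (parcel warmer than environment)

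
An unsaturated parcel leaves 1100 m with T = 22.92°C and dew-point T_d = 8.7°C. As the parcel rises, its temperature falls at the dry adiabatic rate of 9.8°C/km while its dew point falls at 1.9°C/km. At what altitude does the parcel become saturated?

2900 m

T and T_d converge at 9.8 − 1.9 = 7.9°C per km
Height above start = (22.92 − 8.7) / 7.9 = 1.8 km
LCL altitude = 1100 m + 1800 m = 2900 m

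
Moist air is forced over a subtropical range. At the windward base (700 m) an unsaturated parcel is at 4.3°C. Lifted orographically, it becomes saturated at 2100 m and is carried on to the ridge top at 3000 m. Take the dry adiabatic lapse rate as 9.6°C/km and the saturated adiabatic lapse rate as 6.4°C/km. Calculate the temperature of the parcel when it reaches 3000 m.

-14.9°C

From 700 m to 2100 m (dry): cools by 9.6 × 1.4 = 13.44°C, giving -9.14°C.
From 2100 m to 3000 m (saturated): cools by 6.4 × 0.9 = 5.76°C, giving -14.9°C.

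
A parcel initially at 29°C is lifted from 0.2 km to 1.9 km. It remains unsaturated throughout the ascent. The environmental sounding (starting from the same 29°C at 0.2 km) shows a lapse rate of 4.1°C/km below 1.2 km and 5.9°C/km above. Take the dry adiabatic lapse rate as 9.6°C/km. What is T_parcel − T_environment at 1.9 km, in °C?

Parcel:
  Dry to 1900 m: -9.6 × 1.7 km = -16.32°C, so T = 12.68°C.
Environment:
  Environment, lower layer to 1200 m: -4.1 × 1 km = -4.1°C, so T = 24.9°C.
  Environment, upper layer to 1900 m: -5.9 × 0.7 km = -4.13°C, so T = 20.77°C.
T_parcel − T_env = 12.68 − 20.77 = -8.09°C

-8.09°C (parcel cooler than environment)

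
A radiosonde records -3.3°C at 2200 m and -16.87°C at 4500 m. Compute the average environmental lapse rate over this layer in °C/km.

Γ = −ΔT/Δz = (-3.3 − (-16.87)) / (4500 − 2200) m
  = 13.57°C / 2.3 km = 5.9°C/km

5.9°C/km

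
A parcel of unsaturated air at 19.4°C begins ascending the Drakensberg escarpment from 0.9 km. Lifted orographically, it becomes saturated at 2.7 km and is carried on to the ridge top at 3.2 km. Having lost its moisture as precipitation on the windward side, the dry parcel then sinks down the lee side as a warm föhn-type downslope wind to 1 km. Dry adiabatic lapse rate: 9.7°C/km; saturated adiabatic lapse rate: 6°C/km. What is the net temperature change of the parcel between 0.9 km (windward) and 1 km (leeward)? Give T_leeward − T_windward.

Dry to 2700 m: -9.7 × 1.8 km = -17.46°C, so T = 1.94°C.
Saturated to 3200 m: -6 × 0.5 km = -3°C, so T = -1.06°C.
Dry descent to 1000 m: +9.7 × 2.2 km = +21.34°C, so T = 20.28°C.
Net change vs windward start: 20.28 − 19.4 = +0.88°C

+0.88°C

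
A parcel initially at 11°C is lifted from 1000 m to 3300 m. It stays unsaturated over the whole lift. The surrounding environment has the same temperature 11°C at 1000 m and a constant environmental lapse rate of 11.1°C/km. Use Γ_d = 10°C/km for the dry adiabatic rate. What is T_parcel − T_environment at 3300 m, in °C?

+2.53°C (parcel warmer than environment)

Parcel:
  1000–3300 m, dry: Δz = 2.3 km ⇒ ΔT = -23°C; T = -12°C
Environment:
  1000–3300 m, environment: Δz = 2.3 km ⇒ ΔT = -25.53°C; T = -14.53°C
T_parcel − T_env = -12 − (-14.53) = +2.53°C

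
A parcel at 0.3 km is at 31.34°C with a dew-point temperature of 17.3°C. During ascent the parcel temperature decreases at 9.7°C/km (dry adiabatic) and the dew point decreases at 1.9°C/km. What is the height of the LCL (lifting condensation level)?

2.1 km

T and T_d converge at 9.7 − 1.9 = 7.8°C per km
Height above start = (31.34 − 17.3) / 7.8 = 1.8 km
LCL altitude = 300 m + 1800 m = 2100 m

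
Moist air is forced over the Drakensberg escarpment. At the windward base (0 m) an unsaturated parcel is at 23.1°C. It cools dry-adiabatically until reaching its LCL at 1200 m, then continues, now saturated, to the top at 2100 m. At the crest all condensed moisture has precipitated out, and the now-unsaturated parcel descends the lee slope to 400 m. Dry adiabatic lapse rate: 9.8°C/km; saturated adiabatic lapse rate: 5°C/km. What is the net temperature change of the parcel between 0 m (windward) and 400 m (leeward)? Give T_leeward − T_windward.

+0.4°C

From 0 m to 1200 m (dry): cools by 9.8 × 1.2 = 11.76°C, giving 11.34°C.
From 1200 m to 2100 m (saturated): cools by 5 × 0.9 = 4.5°C, giving 6.84°C.
From 2100 m to 400 m (dry descent): warms by 9.8 × 1.7 = 16.66°C, giving 23.5°C.
Net change vs windward start: 23.5 − 23.1 = +0.4°C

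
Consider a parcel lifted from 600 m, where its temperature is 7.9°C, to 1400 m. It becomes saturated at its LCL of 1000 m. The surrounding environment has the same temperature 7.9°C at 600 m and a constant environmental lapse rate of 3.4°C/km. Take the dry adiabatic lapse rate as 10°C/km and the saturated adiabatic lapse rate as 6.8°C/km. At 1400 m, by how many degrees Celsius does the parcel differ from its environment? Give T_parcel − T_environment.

-4°C (parcel cooler than environment)

Parcel:
  Dry to 1000 m: -10 × 0.4 km = -4°C, so T = 3.9°C.
  Saturated to 1400 m: -6.8 × 0.4 km = -2.72°C, so T = 1.18°C.
Environment:
  Environment to 1400 m: -3.4 × 0.8 km = -2.72°C, so T = 5.18°C.
T_parcel − T_env = 1.18 − 5.18 = -4°C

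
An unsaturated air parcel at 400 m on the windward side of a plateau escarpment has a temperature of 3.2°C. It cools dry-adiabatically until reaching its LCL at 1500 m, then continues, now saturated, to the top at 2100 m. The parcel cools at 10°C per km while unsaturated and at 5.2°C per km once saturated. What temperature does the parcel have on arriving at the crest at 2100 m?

-10.92°C

Dry to 1500 m: -10 × 1.1 km = -11°C, so T = -7.8°C.
Saturated to 2100 m: -5.2 × 0.6 km = -3.12°C, so T = -10.92°C.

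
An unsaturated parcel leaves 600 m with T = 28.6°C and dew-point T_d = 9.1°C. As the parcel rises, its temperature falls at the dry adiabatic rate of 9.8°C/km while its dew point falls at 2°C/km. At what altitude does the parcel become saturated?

T and T_d converge at 9.8 − 2 = 7.8°C per km
Height above start = (28.6 − 9.1) / 7.8 = 2.5 km
LCL altitude = 600 m + 2500 m = 3100 m

3100 m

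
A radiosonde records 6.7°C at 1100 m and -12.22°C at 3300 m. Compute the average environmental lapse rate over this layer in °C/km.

8.6°C/km

Γ = −ΔT/Δz = (6.7 − (-12.22)) / (3300 − 1100) m
  = 18.92°C / 2.2 km = 8.6°C/km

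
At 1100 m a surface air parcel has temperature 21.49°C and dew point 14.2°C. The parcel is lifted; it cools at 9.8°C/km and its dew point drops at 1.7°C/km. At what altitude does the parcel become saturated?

T and T_d converge at 9.8 − 1.7 = 8.1°C per km
Height above start = (21.49 − 14.2) / 8.1 = 0.9 km
LCL altitude = 1100 m + 900 m = 2000 m

2000 m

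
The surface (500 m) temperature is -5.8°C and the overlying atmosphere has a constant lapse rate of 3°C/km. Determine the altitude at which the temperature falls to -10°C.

Height above start = (-5.8 − (-10)) / 3 = 1.4 km
Altitude = 500 m + 1400 m = 1900 m

1900 m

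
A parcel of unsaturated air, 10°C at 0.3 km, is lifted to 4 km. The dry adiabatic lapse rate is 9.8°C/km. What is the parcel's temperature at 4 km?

From 300 m to 4000 m (dry adiabatic): cools by 9.8 × 3.7 = 36.26°C, giving -26.26°C.

-26.26°C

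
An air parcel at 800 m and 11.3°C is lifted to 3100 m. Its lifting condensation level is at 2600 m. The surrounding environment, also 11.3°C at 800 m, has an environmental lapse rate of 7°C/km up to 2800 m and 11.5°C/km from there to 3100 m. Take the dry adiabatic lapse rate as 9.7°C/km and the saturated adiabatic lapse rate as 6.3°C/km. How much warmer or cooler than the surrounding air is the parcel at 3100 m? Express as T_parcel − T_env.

Parcel:
  Dry to 2600 m: -9.7 × 1.8 km = -17.46°C, so T = -6.16°C.
  Saturated to 3100 m: -6.3 × 0.5 km = -3.15°C, so T = -9.31°C.
Environment:
  Environment, lower layer to 2800 m: -7 × 2 km = -14°C, so T = -2.7°C.
  Environment, upper layer to 3100 m: -11.5 × 0.3 km = -3.45°C, so T = -6.15°C.
T_parcel − T_env = -9.31 − (-6.15) = -3.16°C

-3.16°C (parcel cooler than environment)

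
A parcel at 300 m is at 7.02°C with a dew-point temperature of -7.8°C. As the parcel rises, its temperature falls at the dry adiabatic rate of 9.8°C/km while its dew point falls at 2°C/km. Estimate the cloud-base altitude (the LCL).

2200 m

T and T_d converge at 9.8 − 2 = 7.8°C per km
Height above start = (7.02 − (-7.8)) / 7.8 = 1.9 km
LCL altitude = 300 m + 1900 m = 2200 m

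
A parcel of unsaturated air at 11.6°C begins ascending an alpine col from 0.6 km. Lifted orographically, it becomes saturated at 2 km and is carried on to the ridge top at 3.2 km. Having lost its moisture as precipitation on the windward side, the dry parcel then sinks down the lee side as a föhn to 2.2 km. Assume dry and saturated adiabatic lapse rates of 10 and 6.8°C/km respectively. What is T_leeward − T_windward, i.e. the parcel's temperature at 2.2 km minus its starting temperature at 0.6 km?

-12.16°C

From 600 m to 2000 m (dry): cools by 10 × 1.4 = 14°C, giving -2.4°C.
From 2000 m to 3200 m (saturated): cools by 6.8 × 1.2 = 8.16°C, giving -10.56°C.
From 3200 m to 2200 m (dry descent): warms by 10 × 1 = 10°C, giving -0.56°C.
Net change vs windward start: -0.56 − 11.6 = -12.16°C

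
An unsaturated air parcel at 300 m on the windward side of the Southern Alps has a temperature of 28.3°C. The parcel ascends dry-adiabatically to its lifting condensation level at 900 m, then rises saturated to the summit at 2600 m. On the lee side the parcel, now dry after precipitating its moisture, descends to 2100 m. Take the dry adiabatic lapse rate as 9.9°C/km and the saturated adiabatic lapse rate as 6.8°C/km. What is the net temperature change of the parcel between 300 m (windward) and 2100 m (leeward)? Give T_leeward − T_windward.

-12.55°C

300–900 m, dry: Δz = 0.6 km ⇒ ΔT = -5.94°C; T = 22.36°C
900–2600 m, saturated: Δz = 1.7 km ⇒ ΔT = -11.56°C; T = 10.8°C
2600–2100 m, dry descent: Δz = 0.5 km ⇒ ΔT = +4.95°C; T = 15.75°C
Net change vs windward start: 15.75 − 28.3 = -12.55°C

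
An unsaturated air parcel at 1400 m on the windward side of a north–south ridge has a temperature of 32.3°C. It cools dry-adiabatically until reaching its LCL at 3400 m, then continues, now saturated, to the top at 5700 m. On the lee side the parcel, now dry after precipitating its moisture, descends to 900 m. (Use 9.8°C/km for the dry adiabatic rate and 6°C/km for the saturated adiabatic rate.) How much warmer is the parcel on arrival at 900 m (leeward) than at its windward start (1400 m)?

+13.64°C

Dry to 3400 m: -9.8 × 2 km = -19.6°C, so T = 12.7°C.
Saturated to 5700 m: -6 × 2.3 km = -13.8°C, so T = -1.1°C.
Dry descent to 900 m: +9.8 × 4.8 km = +47.04°C, so T = 45.94°C.
Net change vs windward start: 45.94 − 32.3 = +13.64°C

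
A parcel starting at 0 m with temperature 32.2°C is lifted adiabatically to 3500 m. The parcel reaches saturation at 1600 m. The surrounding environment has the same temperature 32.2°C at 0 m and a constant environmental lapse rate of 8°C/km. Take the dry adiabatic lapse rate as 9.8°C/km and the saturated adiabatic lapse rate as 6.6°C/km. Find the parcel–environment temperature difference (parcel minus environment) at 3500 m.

-0.22°C (parcel cooler than environment)

Parcel:
  0 → 1600 m (dry, 9.8°C/km): ΔT = -9.8 × 1.6 = -15.68°C → T = 16.52°C
  1600 → 3500 m (saturated, 6.6°C/km): ΔT = -6.6 × 1.9 = -12.54°C → T = 3.98°C
Environment:
  0 → 3500 m (environment, 8°C/km): ΔT = -8 × 3.5 = -28°C → T = 4.2°C
T_parcel − T_env = 3.98 − 4.2 = -0.22°C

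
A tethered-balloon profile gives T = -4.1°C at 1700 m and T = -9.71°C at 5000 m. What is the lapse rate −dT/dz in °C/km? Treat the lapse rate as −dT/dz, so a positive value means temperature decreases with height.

1.7°C/km

Γ = −ΔT/Δz = (-4.1 − (-9.71)) / (5000 − 1700) m
  = 5.61°C / 3.3 km = 1.7°C/km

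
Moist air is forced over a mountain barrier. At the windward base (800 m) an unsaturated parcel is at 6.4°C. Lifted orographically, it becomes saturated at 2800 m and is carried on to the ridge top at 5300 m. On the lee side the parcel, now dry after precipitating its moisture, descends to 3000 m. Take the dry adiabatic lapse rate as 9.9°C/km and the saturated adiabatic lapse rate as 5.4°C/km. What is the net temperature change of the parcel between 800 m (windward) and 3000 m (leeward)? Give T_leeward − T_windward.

-10.53°C

800 → 2800 m (dry, 9.9°C/km): ΔT = -9.9 × 2 = -19.8°C → T = -13.4°C
2800 → 5300 m (saturated, 5.4°C/km): ΔT = -5.4 × 2.5 = -13.5°C → T = -26.9°C
5300 → 3000 m (dry descent, 9.9°C/km): ΔT = +9.9 × 2.3 = +22.77°C → T = -4.13°C
Net change vs windward start: -4.13 − 6.4 = -10.53°C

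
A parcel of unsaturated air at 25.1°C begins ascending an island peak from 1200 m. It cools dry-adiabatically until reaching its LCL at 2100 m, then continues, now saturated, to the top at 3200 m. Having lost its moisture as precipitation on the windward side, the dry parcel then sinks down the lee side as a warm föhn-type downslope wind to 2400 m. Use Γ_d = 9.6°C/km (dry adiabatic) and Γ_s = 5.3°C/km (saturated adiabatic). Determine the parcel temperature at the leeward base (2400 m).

18.31°C

From 1200 m to 2100 m (dry): cools by 9.6 × 0.9 = 8.64°C, giving 16.46°C.
From 2100 m to 3200 m (saturated): cools by 5.3 × 1.1 = 5.83°C, giving 10.63°C.
From 3200 m to 2400 m (dry descent): warms by 9.6 × 0.8 = 7.68°C, giving 18.31°C.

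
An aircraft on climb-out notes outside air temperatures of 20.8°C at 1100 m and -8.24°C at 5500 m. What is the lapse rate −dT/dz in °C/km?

6.6°C/km

Γ = −ΔT/Δz = (20.8 − (-8.24)) / (5500 − 1100) m
  = 29.04°C / 4.4 km = 6.6°C/km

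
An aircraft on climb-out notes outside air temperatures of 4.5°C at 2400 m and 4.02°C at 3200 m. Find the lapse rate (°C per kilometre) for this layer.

0.6°C/km

Γ = −ΔT/Δz = (4.5 − 4.02) / (3200 − 2400) m
  = 0.48°C / 0.8 km = 0.6°C/km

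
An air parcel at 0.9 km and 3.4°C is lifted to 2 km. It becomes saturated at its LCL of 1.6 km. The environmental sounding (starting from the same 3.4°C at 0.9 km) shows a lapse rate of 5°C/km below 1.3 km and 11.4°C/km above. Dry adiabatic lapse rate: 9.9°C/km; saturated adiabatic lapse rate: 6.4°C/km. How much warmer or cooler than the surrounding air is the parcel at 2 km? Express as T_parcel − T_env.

+0.49°C (parcel warmer than environment)

Parcel:
  900 → 1600 m (dry, 9.9°C/km): ΔT = -9.9 × 0.7 = -6.93°C → T = -3.53°C
  1600 → 2000 m (saturated, 6.4°C/km): ΔT = -6.4 × 0.4 = -2.56°C → T = -6.09°C
Environment:
  900 → 1300 m (environment, lower layer, 5°C/km): ΔT = -5 × 0.4 = -2°C → T = 1.4°C
  1300 → 2000 m (environment, upper layer, 11.4°C/km): ΔT = -11.4 × 0.7 = -7.98°C → T = -6.58°C
T_parcel − T_env = -6.09 − (-6.58) = +0.49°C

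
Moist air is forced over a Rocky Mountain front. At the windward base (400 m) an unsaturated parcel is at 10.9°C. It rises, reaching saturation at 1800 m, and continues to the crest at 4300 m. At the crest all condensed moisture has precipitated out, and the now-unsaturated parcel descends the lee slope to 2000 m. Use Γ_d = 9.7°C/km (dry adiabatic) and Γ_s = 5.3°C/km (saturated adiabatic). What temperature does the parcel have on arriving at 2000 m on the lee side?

400–1800 m, dry: Δz = 1.4 km ⇒ ΔT = -13.58°C; T = -2.68°C
1800–4300 m, saturated: Δz = 2.5 km ⇒ ΔT = -13.25°C; T = -15.93°C
4300–2000 m, dry descent: Δz = 2.3 km ⇒ ΔT = +22.31°C; T = 6.38°C

6.38°C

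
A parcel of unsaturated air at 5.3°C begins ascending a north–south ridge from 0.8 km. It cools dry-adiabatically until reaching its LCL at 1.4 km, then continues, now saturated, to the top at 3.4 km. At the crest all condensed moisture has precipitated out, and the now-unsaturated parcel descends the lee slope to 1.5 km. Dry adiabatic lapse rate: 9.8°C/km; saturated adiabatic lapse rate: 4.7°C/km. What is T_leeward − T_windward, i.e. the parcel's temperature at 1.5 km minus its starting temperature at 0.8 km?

+3.34°C

800 → 1400 m (dry, 9.8°C/km): ΔT = -9.8 × 0.6 = -5.88°C → T = -0.58°C
1400 → 3400 m (saturated, 4.7°C/km): ΔT = -4.7 × 2 = -9.4°C → T = -9.98°C
3400 → 1500 m (dry descent, 9.8°C/km): ΔT = +9.8 × 1.9 = +18.62°C → T = 8.64°C
Net change vs windward start: 8.64 − 5.3 = +3.34°C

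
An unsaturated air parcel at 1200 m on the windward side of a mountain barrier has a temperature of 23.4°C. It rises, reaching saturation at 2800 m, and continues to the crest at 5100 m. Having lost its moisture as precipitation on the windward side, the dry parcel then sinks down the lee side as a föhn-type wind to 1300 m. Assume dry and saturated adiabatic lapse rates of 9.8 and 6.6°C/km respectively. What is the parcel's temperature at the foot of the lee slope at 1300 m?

29.78°C

1200–2800 m, dry: Δz = 1.6 km ⇒ ΔT = -15.68°C; T = 7.72°C
2800–5100 m, saturated: Δz = 2.3 km ⇒ ΔT = -15.18°C; T = -7.46°C
5100–1300 m, dry descent: Δz = 3.8 km ⇒ ΔT = +37.24°C; T = 29.78°C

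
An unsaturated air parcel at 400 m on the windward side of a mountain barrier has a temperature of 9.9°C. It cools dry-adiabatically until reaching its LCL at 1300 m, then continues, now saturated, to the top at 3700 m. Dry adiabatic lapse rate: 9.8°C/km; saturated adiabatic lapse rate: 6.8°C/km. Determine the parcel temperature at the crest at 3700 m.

-15.24°C

From 400 m to 1300 m (dry): cools by 9.8 × 0.9 = 8.82°C, giving 1.08°C.
From 1300 m to 3700 m (saturated): cools by 6.8 × 2.4 = 16.32°C, giving -15.24°C.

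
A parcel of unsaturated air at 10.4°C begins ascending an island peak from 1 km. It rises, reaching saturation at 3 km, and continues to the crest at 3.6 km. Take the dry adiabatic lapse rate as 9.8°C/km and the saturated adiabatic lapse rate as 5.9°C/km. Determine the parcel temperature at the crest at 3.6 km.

-12.74°C

Dry to 3000 m: -9.8 × 2 km = -19.6°C, so T = -9.2°C.
Saturated to 3600 m: -5.9 × 0.6 km = -3.54°C, so T = -12.74°C.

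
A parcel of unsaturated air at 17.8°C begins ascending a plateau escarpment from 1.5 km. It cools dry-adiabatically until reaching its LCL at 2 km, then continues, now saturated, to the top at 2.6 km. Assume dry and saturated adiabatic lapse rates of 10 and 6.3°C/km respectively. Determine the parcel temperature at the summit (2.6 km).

9.02°C

1500 → 2000 m (dry, 10°C/km): ΔT = -10 × 0.5 = -5°C → T = 12.8°C
2000 → 2600 m (saturated, 6.3°C/km): ΔT = -6.3 × 0.6 = -3.78°C → T = 9.02°C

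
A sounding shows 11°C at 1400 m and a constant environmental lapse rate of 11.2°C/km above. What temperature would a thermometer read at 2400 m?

1400 → 2400 m (environmental, 11.2°C/km): ΔT = -11.2 × 1 = -11.2°C → T = -0.2°C

-0.2°C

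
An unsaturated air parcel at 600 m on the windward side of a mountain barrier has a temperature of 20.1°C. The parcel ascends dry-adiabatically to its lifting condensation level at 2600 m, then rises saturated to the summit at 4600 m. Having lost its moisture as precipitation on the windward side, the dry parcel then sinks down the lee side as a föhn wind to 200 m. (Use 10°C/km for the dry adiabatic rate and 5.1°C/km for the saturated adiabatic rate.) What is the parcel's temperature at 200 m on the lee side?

600–2600 m, dry: Δz = 2 km ⇒ ΔT = -20°C; T = 0.1°C
2600–4600 m, saturated: Δz = 2 km ⇒ ΔT = -10.2°C; T = -10.1°C
4600–200 m, dry descent: Δz = 4.4 km ⇒ ΔT = +44°C; T = 33.9°C

33.9°C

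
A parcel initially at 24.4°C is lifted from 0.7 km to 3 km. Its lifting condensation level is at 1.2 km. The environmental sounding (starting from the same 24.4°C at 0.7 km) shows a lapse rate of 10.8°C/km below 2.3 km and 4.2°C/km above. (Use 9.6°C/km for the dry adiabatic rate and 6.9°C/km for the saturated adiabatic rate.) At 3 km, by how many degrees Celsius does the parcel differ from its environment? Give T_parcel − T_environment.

+3°C (parcel warmer than environment)

Parcel:
  Dry to 1200 m: -9.6 × 0.5 km = -4.8°C, so T = 19.6°C.
  Saturated to 3000 m: -6.9 × 1.8 km = -12.42°C, so T = 7.18°C.
Environment:
  Environment, lower layer to 2300 m: -10.8 × 1.6 km = -17.28°C, so T = 7.12°C.
  Environment, upper layer to 3000 m: -4.2 × 0.7 km = -2.94°C, so T = 4.18°C.
T_parcel − T_env = 7.18 − 4.18 = +3°C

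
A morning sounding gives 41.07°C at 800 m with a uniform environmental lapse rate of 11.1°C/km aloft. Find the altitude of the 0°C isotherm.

Height above start = (41.07 − 0) / 11.1 = 3.7 km
Altitude = 800 m + 3700 m = 4500 m

4500 m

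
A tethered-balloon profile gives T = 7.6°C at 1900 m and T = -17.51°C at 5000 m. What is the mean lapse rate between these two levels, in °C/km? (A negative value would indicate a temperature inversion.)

8.1°C/km

Γ = −ΔT/Δz = (7.6 − (-17.51)) / (5000 − 1900) m
  = 25.11°C / 3.1 km = 8.1°C/km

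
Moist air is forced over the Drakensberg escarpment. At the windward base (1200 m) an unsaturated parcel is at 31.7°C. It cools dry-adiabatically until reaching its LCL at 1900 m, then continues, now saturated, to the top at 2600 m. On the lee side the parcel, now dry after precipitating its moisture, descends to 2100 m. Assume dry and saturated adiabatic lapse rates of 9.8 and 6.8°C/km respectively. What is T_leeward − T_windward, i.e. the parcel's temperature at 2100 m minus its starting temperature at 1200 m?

1200 → 1900 m (dry, 9.8°C/km): ΔT = -9.8 × 0.7 = -6.86°C → T = 24.84°C
1900 → 2600 m (saturated, 6.8°C/km): ΔT = -6.8 × 0.7 = -4.76°C → T = 20.08°C
2600 → 2100 m (dry descent, 9.8°C/km): ΔT = +9.8 × 0.5 = +4.9°C → T = 24.98°C
Net change vs windward start: 24.98 − 31.7 = -6.72°C

-6.72°C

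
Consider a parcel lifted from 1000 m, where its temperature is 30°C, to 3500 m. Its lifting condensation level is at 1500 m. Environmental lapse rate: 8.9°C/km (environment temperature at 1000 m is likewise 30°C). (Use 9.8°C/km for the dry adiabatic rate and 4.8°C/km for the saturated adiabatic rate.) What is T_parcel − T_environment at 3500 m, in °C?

Parcel:
  Dry to 1500 m: -9.8 × 0.5 km = -4.9°C, so T = 25.1°C.
  Saturated to 3500 m: -4.8 × 2 km = -9.6°C, so T = 15.5°C.
Environment:
  Environment to 3500 m: -8.9 × 2.5 km = -22.25°C, so T = 7.75°C.
T_parcel − T_env = 15.5 − 7.75 = +7.75°C

+7.75°C (parcel warmer than environment)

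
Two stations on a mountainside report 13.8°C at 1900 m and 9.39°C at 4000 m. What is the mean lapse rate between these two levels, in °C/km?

2.1°C/km

Γ = −ΔT/Δz = (13.8 − 9.39) / (4000 − 1900) m
  = 4.41°C / 2.1 km = 2.1°C/km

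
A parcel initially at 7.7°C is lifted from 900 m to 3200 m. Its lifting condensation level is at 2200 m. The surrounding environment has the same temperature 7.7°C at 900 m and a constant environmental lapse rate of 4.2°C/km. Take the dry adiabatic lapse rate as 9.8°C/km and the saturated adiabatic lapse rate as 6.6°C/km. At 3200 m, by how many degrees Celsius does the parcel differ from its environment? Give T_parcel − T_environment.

Parcel:
  Dry to 2200 m: -9.8 × 1.3 km = -12.74°C, so T = -5.04°C.
  Saturated to 3200 m: -6.6 × 1 km = -6.6°C, so T = -11.64°C.
Environment:
  Environment to 3200 m: -4.2 × 2.3 km = -9.66°C, so T = -1.96°C.
T_parcel − T_env = -11.64 − (-1.96) = -9.68°C

-9.68°C (parcel cooler than environment)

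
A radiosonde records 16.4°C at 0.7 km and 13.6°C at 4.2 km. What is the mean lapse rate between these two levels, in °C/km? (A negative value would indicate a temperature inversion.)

Γ = −ΔT/Δz = (16.4 − 13.6) / (4200 − 700) m
  = 2.8°C / 3.5 km = 0.8°C/km

0.8°C/km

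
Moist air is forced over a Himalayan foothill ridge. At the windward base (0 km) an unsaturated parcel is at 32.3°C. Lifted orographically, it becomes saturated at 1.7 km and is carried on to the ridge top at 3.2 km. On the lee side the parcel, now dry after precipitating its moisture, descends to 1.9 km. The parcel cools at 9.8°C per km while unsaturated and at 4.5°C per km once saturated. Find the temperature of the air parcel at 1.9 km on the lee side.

21.63°C

0 → 1700 m (dry, 9.8°C/km): ΔT = -9.8 × 1.7 = -16.66°C → T = 15.64°C
1700 → 3200 m (saturated, 4.5°C/km): ΔT = -4.5 × 1.5 = -6.75°C → T = 8.89°C
3200 → 1900 m (dry descent, 9.8°C/km): ΔT = +9.8 × 1.3 = +12.74°C → T = 21.63°C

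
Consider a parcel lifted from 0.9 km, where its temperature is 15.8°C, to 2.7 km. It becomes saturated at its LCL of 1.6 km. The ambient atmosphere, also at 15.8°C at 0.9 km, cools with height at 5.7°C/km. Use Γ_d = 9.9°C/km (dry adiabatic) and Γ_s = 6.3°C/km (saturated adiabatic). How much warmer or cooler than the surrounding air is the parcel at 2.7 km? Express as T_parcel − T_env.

-3.6°C (parcel cooler than environment)

Parcel:
  From 900 m to 1600 m (dry): cools by 9.9 × 0.7 = 6.93°C, giving 8.87°C.
  From 1600 m to 2700 m (saturated): cools by 6.3 × 1.1 = 6.93°C, giving 1.94°C.
Environment:
  From 900 m to 2700 m (environment): cools by 5.7 × 1.8 = 10.26°C, giving 5.54°C.
T_parcel − T_env = 1.94 − 5.54 = -3.6°C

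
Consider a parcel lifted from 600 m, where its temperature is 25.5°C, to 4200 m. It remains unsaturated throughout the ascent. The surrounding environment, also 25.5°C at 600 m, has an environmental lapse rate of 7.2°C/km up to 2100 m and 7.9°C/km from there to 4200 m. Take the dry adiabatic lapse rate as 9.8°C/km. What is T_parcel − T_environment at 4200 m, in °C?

Parcel:
  600–4200 m, dry: Δz = 3.6 km ⇒ ΔT = -35.28°C; T = -9.78°C
Environment:
  600–2100 m, environment, lower layer: Δz = 1.5 km ⇒ ΔT = -10.8°C; T = 14.7°C
  2100–4200 m, environment, upper layer: Δz = 2.1 km ⇒ ΔT = -16.59°C; T = -1.89°C
T_parcel − T_env = -9.78 − (-1.89) = -7.89°C

-7.89°C (parcel cooler than environment)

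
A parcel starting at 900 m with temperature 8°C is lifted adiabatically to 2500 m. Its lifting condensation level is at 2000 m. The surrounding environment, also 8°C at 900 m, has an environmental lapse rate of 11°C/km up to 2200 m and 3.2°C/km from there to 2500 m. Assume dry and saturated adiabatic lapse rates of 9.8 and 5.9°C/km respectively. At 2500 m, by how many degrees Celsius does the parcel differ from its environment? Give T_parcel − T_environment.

Parcel:
  900 → 2000 m (dry, 9.8°C/km): ΔT = -9.8 × 1.1 = -10.78°C → T = -2.78°C
  2000 → 2500 m (saturated, 5.9°C/km): ΔT = -5.9 × 0.5 = -2.95°C → T = -5.73°C
Environment:
  900 → 2200 m (environment, lower layer, 11°C/km): ΔT = -11 × 1.3 = -14.3°C → T = -6.3°C
  2200 → 2500 m (environment, upper layer, 3.2°C/km): ΔT = -3.2 × 0.3 = -0.96°C → T = -7.26°C
T_parcel − T_env = -5.73 − (-7.26) = +1.53°C

+1.53°C (parcel warmer than environment)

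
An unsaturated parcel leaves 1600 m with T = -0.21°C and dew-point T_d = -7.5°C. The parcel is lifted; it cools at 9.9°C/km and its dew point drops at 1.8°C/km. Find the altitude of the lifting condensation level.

T and T_d converge at 9.9 − 1.8 = 8.1°C per km
Height above start = (-0.21 − (-7.5)) / 8.1 = 0.9 km
LCL altitude = 1600 m + 900 m = 2500 m

2500 m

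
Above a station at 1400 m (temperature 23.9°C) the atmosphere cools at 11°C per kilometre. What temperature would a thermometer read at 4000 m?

From 1400 m to 4000 m (environmental): cools by 11 × 2.6 = 28.6°C, giving -4.7°C.

-4.7°C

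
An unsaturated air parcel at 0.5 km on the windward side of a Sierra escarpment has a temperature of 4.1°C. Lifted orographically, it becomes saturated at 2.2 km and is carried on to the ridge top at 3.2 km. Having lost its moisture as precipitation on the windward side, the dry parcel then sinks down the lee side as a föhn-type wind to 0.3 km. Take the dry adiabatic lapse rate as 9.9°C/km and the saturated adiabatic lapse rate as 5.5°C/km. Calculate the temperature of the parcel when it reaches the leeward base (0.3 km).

10.48°C

From 500 m to 2200 m (dry): cools by 9.9 × 1.7 = 16.83°C, giving -12.73°C.
From 2200 m to 3200 m (saturated): cools by 5.5 × 1 = 5.5°C, giving -18.23°C.
From 3200 m to 300 m (dry descent): warms by 9.9 × 2.9 = 28.71°C, giving 10.48°C.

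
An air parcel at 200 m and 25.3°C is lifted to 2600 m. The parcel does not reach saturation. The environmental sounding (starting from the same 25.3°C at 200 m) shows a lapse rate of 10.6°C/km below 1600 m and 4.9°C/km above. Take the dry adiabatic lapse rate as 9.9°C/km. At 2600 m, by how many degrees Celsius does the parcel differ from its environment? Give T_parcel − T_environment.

Parcel:
  200–2600 m, dry: Δz = 2.4 km ⇒ ΔT = -23.76°C; T = 1.54°C
Environment:
  200–1600 m, environment, lower layer: Δz = 1.4 km ⇒ ΔT = -14.84°C; T = 10.46°C
  1600–2600 m, environment, upper layer: Δz = 1 km ⇒ ΔT = -4.9°C; T = 5.56°C
T_parcel − T_env = 1.54 − 5.56 = -4.02°C

-4.02°C (parcel cooler than environment)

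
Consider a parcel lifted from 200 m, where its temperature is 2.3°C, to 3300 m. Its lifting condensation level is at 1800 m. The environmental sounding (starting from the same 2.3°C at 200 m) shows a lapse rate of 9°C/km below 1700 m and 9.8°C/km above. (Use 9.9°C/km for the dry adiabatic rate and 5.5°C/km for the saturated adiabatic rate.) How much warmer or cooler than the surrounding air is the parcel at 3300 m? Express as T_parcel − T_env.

+5.09°C (parcel warmer than environment)

Parcel:
  Dry to 1800 m: -9.9 × 1.6 km = -15.84°C, so T = -13.54°C.
  Saturated to 3300 m: -5.5 × 1.5 km = -8.25°C, so T = -21.79°C.
Environment:
  Environment, lower layer to 1700 m: -9 × 1.5 km = -13.5°C, so T = -11.2°C.
  Environment, upper layer to 3300 m: -9.8 × 1.6 km = -15.68°C, so T = -26.88°C.
T_parcel − T_env = -21.79 − (-26.88) = +5.09°C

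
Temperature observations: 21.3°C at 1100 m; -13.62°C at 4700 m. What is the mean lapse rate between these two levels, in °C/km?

Γ = −ΔT/Δz = (21.3 − (-13.62)) / (4700 − 1100) m
  = 34.92°C / 3.6 km = 9.7°C/km

9.7°C/km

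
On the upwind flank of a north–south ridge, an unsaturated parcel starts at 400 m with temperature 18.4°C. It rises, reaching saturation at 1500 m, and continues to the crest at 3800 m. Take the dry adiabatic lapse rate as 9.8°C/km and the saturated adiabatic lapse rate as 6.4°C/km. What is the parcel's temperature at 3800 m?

Dry to 1500 m: -9.8 × 1.1 km = -10.78°C, so T = 7.62°C.
Saturated to 3800 m: -6.4 × 2.3 km = -14.72°C, so T = -7.1°C.

-7.1°C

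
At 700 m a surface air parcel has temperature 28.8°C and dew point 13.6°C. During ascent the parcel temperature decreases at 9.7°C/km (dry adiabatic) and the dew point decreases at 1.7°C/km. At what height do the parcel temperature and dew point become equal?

T and T_d converge at 9.7 − 1.7 = 8°C per km
Height above start = (28.8 − 13.6) / 8 = 1.9 km
LCL altitude = 700 m + 1900 m = 2600 m

2600 m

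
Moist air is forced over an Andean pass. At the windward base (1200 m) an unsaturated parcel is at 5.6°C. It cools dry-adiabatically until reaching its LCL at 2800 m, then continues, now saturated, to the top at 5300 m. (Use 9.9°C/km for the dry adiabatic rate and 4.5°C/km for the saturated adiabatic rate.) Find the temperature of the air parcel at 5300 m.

-21.49°C

1200 → 2800 m (dry, 9.9°C/km): ΔT = -9.9 × 1.6 = -15.84°C → T = -10.24°C
2800 → 5300 m (saturated, 4.5°C/km): ΔT = -4.5 × 2.5 = -11.25°C → T = -21.49°C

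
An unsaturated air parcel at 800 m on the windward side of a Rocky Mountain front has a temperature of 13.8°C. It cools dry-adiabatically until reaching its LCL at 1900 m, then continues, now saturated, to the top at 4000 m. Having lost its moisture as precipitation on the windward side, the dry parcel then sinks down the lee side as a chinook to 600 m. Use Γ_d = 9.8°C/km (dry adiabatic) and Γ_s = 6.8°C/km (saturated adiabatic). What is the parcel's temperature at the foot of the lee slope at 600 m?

22.06°C

Dry to 1900 m: -9.8 × 1.1 km = -10.78°C, so T = 3.02°C.
Saturated to 4000 m: -6.8 × 2.1 km = -14.28°C, so T = -11.26°C.
Dry descent to 600 m: +9.8 × 3.4 km = +33.32°C, so T = 22.06°C.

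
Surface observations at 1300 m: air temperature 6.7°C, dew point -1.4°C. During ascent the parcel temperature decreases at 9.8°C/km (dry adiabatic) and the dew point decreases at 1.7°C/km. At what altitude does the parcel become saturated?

T and T_d converge at 9.8 − 1.7 = 8.1°C per km
Height above start = (6.7 − (-1.4)) / 8.1 = 1 km
LCL altitude = 1300 m + 1000 m = 2300 m

2300 m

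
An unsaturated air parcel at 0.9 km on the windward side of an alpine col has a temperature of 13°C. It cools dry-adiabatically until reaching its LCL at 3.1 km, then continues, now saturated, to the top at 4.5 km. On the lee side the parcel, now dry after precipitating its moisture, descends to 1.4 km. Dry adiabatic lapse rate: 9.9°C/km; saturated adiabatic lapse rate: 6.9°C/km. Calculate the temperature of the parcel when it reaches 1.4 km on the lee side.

12.25°C

900–3100 m, dry: Δz = 2.2 km ⇒ ΔT = -21.78°C; T = -8.78°C
3100–4500 m, saturated: Δz = 1.4 km ⇒ ΔT = -9.66°C; T = -18.44°C
4500–1400 m, dry descent: Δz = 3.1 km ⇒ ΔT = +30.69°C; T = 12.25°C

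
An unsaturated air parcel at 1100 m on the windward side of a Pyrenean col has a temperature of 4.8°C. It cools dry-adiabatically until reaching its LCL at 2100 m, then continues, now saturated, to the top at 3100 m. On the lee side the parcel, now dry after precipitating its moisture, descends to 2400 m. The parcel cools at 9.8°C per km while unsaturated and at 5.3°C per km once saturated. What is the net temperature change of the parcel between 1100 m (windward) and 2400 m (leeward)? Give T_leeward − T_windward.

-8.24°C

1100–2100 m, dry: Δz = 1 km ⇒ ΔT = -9.8°C; T = -5°C
2100–3100 m, saturated: Δz = 1 km ⇒ ΔT = -5.3°C; T = -10.3°C
3100–2400 m, dry descent: Δz = 0.7 km ⇒ ΔT = +6.86°C; T = -3.44°C
Net change vs windward start: -3.44 − 4.8 = -8.24°C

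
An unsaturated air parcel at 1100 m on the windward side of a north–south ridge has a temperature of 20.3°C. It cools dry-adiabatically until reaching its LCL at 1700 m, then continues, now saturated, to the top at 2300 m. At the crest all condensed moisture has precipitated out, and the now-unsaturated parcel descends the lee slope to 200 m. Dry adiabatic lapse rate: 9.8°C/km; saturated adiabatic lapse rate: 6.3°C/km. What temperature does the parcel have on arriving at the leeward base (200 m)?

From 1100 m to 1700 m (dry): cools by 9.8 × 0.6 = 5.88°C, giving 14.42°C.
From 1700 m to 2300 m (saturated): cools by 6.3 × 0.6 = 3.78°C, giving 10.64°C.
From 2300 m to 200 m (dry descent): warms by 9.8 × 2.1 = 20.58°C, giving 31.22°C.

31.22°C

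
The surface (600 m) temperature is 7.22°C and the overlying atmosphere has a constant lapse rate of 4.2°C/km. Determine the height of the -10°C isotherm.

Height above start = (7.22 − (-10)) / 4.2 = 4.1 km
Altitude = 600 m + 4100 m = 4700 m

4700 m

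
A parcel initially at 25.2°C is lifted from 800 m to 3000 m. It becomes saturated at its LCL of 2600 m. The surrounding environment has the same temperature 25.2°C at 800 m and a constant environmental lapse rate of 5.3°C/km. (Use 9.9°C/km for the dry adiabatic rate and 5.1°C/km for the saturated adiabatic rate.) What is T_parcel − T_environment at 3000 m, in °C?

-8.2°C (parcel cooler than environment)

Parcel:
  From 800 m to 2600 m (dry): cools by 9.9 × 1.8 = 17.82°C, giving 7.38°C.
  From 2600 m to 3000 m (saturated): cools by 5.1 × 0.4 = 2.04°C, giving 5.34°C.
Environment:
  From 800 m to 3000 m (environment): cools by 5.3 × 2.2 = 11.66°C, giving 13.54°C.
T_parcel − T_env = 5.34 − 13.54 = -8.2°C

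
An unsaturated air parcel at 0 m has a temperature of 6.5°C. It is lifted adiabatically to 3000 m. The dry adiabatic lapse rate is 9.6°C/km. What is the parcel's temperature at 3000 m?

-22.3°C

0–3000 m, dry adiabatic: Δz = 3 km ⇒ ΔT = -28.8°C; T = -22.3°C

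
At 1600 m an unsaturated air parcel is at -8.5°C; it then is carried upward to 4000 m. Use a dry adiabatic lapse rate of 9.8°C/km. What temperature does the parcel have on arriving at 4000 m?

Dry adiabatic to 4000 m: -9.8 × 2.4 km = -23.52°C, so T = -32.02°C.

-32.02°C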